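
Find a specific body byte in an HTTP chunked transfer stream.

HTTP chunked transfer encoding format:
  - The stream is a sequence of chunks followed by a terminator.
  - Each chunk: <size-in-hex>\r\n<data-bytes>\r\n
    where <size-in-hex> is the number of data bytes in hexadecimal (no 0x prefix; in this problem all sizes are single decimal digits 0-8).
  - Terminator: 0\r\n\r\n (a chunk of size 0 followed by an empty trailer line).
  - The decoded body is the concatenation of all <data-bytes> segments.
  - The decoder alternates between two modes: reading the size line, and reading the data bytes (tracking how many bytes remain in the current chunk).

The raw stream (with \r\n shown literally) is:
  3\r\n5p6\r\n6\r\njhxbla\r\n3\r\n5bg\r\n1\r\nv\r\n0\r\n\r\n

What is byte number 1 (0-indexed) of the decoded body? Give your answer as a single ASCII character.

Answer: p

Derivation:
Chunk 1: stream[0..1]='3' size=0x3=3, data at stream[3..6]='5p6' -> body[0..3], body so far='5p6'
Chunk 2: stream[8..9]='6' size=0x6=6, data at stream[11..17]='jhxbla' -> body[3..9], body so far='5p6jhxbla'
Chunk 3: stream[19..20]='3' size=0x3=3, data at stream[22..25]='5bg' -> body[9..12], body so far='5p6jhxbla5bg'
Chunk 4: stream[27..28]='1' size=0x1=1, data at stream[30..31]='v' -> body[12..13], body so far='5p6jhxbla5bgv'
Chunk 5: stream[33..34]='0' size=0 (terminator). Final body='5p6jhxbla5bgv' (13 bytes)
Body byte 1 = 'p'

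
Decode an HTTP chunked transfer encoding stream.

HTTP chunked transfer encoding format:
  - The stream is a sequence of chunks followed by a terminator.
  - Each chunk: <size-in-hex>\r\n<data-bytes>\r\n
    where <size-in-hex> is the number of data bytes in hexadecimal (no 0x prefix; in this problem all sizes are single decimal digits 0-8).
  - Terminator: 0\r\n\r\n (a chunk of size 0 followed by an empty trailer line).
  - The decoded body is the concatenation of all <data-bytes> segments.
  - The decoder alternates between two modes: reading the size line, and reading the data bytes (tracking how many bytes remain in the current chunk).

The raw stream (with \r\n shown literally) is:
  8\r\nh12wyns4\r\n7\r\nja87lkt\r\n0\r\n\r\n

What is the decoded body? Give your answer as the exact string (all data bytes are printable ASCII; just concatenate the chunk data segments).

Answer: h12wyns4ja87lkt

Derivation:
Chunk 1: stream[0..1]='8' size=0x8=8, data at stream[3..11]='h12wyns4' -> body[0..8], body so far='h12wyns4'
Chunk 2: stream[13..14]='7' size=0x7=7, data at stream[16..23]='ja87lkt' -> body[8..15], body so far='h12wyns4ja87lkt'
Chunk 3: stream[25..26]='0' size=0 (terminator). Final body='h12wyns4ja87lkt' (15 bytes)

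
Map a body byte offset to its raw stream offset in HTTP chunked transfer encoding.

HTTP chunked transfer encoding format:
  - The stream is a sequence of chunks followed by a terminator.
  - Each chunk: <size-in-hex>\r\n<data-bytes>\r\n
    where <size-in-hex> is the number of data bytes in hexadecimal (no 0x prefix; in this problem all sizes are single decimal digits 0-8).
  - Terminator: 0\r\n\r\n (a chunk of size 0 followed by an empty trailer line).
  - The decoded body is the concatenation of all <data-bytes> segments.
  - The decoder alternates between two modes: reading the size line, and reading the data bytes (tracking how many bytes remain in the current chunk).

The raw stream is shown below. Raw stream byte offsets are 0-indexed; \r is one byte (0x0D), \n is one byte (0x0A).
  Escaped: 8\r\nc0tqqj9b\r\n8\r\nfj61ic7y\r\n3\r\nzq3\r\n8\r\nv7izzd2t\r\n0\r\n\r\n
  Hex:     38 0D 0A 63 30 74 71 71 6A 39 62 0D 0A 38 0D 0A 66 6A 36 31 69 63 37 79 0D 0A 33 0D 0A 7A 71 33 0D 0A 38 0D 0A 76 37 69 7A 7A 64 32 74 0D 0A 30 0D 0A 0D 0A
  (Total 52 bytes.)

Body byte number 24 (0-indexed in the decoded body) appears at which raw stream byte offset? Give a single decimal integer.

Answer: 42

Derivation:
Chunk 1: stream[0..1]='8' size=0x8=8, data at stream[3..11]='c0tqqj9b' -> body[0..8], body so far='c0tqqj9b'
Chunk 2: stream[13..14]='8' size=0x8=8, data at stream[16..24]='fj61ic7y' -> body[8..16], body so far='c0tqqj9bfj61ic7y'
Chunk 3: stream[26..27]='3' size=0x3=3, data at stream[29..32]='zq3' -> body[16..19], body so far='c0tqqj9bfj61ic7yzq3'
Chunk 4: stream[34..35]='8' size=0x8=8, data at stream[37..45]='v7izzd2t' -> body[19..27], body so far='c0tqqj9bfj61ic7yzq3v7izzd2t'
Chunk 5: stream[47..48]='0' size=0 (terminator). Final body='c0tqqj9bfj61ic7yzq3v7izzd2t' (27 bytes)
Body byte 24 at stream offset 42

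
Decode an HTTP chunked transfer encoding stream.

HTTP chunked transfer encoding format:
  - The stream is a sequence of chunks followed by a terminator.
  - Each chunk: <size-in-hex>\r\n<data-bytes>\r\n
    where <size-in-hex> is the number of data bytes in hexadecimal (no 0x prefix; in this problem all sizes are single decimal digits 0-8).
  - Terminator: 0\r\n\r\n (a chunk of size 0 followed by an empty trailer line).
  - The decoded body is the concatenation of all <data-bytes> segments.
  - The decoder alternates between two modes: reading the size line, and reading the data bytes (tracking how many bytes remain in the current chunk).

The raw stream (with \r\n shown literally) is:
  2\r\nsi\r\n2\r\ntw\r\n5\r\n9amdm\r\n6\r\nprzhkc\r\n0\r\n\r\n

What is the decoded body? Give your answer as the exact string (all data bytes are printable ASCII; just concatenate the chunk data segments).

Chunk 1: stream[0..1]='2' size=0x2=2, data at stream[3..5]='si' -> body[0..2], body so far='si'
Chunk 2: stream[7..8]='2' size=0x2=2, data at stream[10..12]='tw' -> body[2..4], body so far='sitw'
Chunk 3: stream[14..15]='5' size=0x5=5, data at stream[17..22]='9amdm' -> body[4..9], body so far='sitw9amdm'
Chunk 4: stream[24..25]='6' size=0x6=6, data at stream[27..33]='przhkc' -> body[9..15], body so far='sitw9amdmprzhkc'
Chunk 5: stream[35..36]='0' size=0 (terminator). Final body='sitw9amdmprzhkc' (15 bytes)

Answer: sitw9amdmprzhkc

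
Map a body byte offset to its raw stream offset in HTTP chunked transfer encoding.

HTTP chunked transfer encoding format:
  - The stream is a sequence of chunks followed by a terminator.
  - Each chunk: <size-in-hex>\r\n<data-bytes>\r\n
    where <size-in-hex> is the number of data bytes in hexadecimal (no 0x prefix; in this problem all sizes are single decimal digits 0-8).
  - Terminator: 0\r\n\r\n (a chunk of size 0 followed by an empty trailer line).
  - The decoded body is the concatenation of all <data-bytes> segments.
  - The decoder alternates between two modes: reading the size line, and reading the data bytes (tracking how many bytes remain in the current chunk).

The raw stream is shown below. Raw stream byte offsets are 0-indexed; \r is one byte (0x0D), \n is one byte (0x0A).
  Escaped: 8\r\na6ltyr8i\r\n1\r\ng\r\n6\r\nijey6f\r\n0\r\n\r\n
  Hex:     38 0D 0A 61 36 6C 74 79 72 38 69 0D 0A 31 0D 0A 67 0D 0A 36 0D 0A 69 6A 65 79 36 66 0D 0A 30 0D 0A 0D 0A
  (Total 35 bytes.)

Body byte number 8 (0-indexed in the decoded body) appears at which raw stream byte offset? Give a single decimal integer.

Chunk 1: stream[0..1]='8' size=0x8=8, data at stream[3..11]='a6ltyr8i' -> body[0..8], body so far='a6ltyr8i'
Chunk 2: stream[13..14]='1' size=0x1=1, data at stream[16..17]='g' -> body[8..9], body so far='a6ltyr8ig'
Chunk 3: stream[19..20]='6' size=0x6=6, data at stream[22..28]='ijey6f' -> body[9..15], body so far='a6ltyr8igijey6f'
Chunk 4: stream[30..31]='0' size=0 (terminator). Final body='a6ltyr8igijey6f' (15 bytes)
Body byte 8 at stream offset 16

Answer: 16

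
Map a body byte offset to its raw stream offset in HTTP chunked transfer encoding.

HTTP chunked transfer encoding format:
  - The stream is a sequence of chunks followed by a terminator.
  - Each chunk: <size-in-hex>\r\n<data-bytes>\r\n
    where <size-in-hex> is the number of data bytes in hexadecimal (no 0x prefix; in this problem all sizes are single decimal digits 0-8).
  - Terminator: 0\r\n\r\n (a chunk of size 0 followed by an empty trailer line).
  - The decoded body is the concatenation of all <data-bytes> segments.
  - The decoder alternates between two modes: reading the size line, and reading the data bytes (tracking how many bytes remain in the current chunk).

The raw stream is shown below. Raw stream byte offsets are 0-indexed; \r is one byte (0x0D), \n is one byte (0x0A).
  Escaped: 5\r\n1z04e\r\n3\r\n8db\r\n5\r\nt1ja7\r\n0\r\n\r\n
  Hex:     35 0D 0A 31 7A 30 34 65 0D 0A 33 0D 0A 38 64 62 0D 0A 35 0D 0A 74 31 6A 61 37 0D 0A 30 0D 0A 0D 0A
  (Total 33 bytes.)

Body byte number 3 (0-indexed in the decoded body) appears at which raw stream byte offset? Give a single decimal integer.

Answer: 6

Derivation:
Chunk 1: stream[0..1]='5' size=0x5=5, data at stream[3..8]='1z04e' -> body[0..5], body so far='1z04e'
Chunk 2: stream[10..11]='3' size=0x3=3, data at stream[13..16]='8db' -> body[5..8], body so far='1z04e8db'
Chunk 3: stream[18..19]='5' size=0x5=5, data at stream[21..26]='t1ja7' -> body[8..13], body so far='1z04e8dbt1ja7'
Chunk 4: stream[28..29]='0' size=0 (terminator). Final body='1z04e8dbt1ja7' (13 bytes)
Body byte 3 at stream offset 6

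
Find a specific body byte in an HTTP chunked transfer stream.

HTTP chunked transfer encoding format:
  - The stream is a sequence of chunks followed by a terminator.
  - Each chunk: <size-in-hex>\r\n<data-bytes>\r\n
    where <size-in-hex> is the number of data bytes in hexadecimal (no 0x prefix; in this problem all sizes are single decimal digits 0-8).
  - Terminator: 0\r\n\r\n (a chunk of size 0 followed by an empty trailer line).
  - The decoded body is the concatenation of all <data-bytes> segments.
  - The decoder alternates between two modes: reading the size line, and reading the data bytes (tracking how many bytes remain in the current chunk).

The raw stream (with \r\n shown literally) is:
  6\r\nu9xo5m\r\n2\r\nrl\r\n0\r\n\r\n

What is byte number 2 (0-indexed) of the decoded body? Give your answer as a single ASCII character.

Answer: x

Derivation:
Chunk 1: stream[0..1]='6' size=0x6=6, data at stream[3..9]='u9xo5m' -> body[0..6], body so far='u9xo5m'
Chunk 2: stream[11..12]='2' size=0x2=2, data at stream[14..16]='rl' -> body[6..8], body so far='u9xo5mrl'
Chunk 3: stream[18..19]='0' size=0 (terminator). Final body='u9xo5mrl' (8 bytes)
Body byte 2 = 'x'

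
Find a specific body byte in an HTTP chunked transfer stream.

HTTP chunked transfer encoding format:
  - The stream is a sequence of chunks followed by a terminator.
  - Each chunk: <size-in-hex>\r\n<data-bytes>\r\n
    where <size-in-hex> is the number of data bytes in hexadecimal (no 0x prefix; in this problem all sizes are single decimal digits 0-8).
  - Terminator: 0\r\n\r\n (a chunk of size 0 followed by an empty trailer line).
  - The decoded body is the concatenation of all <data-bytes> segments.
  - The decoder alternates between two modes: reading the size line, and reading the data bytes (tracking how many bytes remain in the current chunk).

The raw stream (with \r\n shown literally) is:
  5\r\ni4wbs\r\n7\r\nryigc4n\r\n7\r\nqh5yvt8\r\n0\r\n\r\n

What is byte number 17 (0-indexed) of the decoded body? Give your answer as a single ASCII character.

Answer: t

Derivation:
Chunk 1: stream[0..1]='5' size=0x5=5, data at stream[3..8]='i4wbs' -> body[0..5], body so far='i4wbs'
Chunk 2: stream[10..11]='7' size=0x7=7, data at stream[13..20]='ryigc4n' -> body[5..12], body so far='i4wbsryigc4n'
Chunk 3: stream[22..23]='7' size=0x7=7, data at stream[25..32]='qh5yvt8' -> body[12..19], body so far='i4wbsryigc4nqh5yvt8'
Chunk 4: stream[34..35]='0' size=0 (terminator). Final body='i4wbsryigc4nqh5yvt8' (19 bytes)
Body byte 17 = 't'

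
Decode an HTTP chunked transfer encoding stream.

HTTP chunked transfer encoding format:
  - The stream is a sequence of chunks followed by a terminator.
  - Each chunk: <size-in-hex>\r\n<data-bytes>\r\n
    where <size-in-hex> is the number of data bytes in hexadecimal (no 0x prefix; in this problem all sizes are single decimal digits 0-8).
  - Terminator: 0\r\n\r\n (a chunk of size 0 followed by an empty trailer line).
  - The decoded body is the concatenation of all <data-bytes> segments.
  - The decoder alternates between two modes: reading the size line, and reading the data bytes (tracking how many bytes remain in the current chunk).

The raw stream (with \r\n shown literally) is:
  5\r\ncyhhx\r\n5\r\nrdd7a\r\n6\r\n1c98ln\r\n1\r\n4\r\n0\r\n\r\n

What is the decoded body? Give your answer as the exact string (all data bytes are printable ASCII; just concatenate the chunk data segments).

Chunk 1: stream[0..1]='5' size=0x5=5, data at stream[3..8]='cyhhx' -> body[0..5], body so far='cyhhx'
Chunk 2: stream[10..11]='5' size=0x5=5, data at stream[13..18]='rdd7a' -> body[5..10], body so far='cyhhxrdd7a'
Chunk 3: stream[20..21]='6' size=0x6=6, data at stream[23..29]='1c98ln' -> body[10..16], body so far='cyhhxrdd7a1c98ln'
Chunk 4: stream[31..32]='1' size=0x1=1, data at stream[34..35]='4' -> body[16..17], body so far='cyhhxrdd7a1c98ln4'
Chunk 5: stream[37..38]='0' size=0 (terminator). Final body='cyhhxrdd7a1c98ln4' (17 bytes)

Answer: cyhhxrdd7a1c98ln4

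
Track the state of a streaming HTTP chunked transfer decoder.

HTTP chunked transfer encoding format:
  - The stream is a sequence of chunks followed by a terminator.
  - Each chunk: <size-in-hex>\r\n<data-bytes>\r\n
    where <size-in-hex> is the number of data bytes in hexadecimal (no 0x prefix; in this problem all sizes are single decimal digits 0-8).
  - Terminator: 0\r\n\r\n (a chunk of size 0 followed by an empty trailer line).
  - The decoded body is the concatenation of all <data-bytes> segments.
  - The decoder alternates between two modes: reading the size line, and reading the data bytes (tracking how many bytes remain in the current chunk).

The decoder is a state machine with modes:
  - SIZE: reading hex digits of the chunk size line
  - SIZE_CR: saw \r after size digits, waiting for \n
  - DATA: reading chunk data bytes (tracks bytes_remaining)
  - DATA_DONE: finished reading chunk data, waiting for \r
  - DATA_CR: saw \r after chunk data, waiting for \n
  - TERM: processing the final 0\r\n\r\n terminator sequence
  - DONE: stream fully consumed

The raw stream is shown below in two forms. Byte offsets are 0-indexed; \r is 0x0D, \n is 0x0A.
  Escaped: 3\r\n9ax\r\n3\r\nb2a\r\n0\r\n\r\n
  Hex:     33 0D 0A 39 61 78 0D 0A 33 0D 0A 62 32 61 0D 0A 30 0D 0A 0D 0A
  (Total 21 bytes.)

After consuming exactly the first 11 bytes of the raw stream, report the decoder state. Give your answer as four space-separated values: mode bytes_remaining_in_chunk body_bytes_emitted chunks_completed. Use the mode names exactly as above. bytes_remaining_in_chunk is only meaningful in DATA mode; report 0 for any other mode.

Byte 0 = '3': mode=SIZE remaining=0 emitted=0 chunks_done=0
Byte 1 = 0x0D: mode=SIZE_CR remaining=0 emitted=0 chunks_done=0
Byte 2 = 0x0A: mode=DATA remaining=3 emitted=0 chunks_done=0
Byte 3 = '9': mode=DATA remaining=2 emitted=1 chunks_done=0
Byte 4 = 'a': mode=DATA remaining=1 emitted=2 chunks_done=0
Byte 5 = 'x': mode=DATA_DONE remaining=0 emitted=3 chunks_done=0
Byte 6 = 0x0D: mode=DATA_CR remaining=0 emitted=3 chunks_done=0
Byte 7 = 0x0A: mode=SIZE remaining=0 emitted=3 chunks_done=1
Byte 8 = '3': mode=SIZE remaining=0 emitted=3 chunks_done=1
Byte 9 = 0x0D: mode=SIZE_CR remaining=0 emitted=3 chunks_done=1
Byte 10 = 0x0A: mode=DATA remaining=3 emitted=3 chunks_done=1

Answer: DATA 3 3 1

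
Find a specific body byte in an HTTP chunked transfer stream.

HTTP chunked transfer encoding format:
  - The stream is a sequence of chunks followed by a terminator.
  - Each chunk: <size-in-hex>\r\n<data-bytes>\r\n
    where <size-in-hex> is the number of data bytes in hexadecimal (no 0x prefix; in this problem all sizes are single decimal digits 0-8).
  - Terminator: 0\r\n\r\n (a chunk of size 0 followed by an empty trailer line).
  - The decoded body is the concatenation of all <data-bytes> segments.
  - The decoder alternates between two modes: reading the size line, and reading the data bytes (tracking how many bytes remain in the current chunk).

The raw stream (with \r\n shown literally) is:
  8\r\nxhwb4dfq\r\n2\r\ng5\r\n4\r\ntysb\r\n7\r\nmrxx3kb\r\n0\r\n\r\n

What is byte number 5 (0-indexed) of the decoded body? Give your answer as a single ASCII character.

Chunk 1: stream[0..1]='8' size=0x8=8, data at stream[3..11]='xhwb4dfq' -> body[0..8], body so far='xhwb4dfq'
Chunk 2: stream[13..14]='2' size=0x2=2, data at stream[16..18]='g5' -> body[8..10], body so far='xhwb4dfqg5'
Chunk 3: stream[20..21]='4' size=0x4=4, data at stream[23..27]='tysb' -> body[10..14], body so far='xhwb4dfqg5tysb'
Chunk 4: stream[29..30]='7' size=0x7=7, data at stream[32..39]='mrxx3kb' -> body[14..21], body so far='xhwb4dfqg5tysbmrxx3kb'
Chunk 5: stream[41..42]='0' size=0 (terminator). Final body='xhwb4dfqg5tysbmrxx3kb' (21 bytes)
Body byte 5 = 'd'

Answer: d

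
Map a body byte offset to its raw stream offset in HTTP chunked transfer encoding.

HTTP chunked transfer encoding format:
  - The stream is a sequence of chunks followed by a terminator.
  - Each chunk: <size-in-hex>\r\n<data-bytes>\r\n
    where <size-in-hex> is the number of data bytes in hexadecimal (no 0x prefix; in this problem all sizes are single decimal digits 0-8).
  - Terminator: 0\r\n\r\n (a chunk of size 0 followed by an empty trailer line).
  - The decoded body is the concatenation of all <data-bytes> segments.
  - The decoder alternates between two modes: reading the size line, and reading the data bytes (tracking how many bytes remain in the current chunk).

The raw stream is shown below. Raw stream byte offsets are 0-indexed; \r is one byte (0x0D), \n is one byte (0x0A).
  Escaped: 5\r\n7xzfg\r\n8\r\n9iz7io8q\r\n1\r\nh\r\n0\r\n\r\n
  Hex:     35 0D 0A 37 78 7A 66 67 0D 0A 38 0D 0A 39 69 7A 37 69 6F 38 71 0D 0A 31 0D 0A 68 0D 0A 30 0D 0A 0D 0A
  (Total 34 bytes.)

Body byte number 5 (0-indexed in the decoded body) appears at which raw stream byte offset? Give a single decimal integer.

Chunk 1: stream[0..1]='5' size=0x5=5, data at stream[3..8]='7xzfg' -> body[0..5], body so far='7xzfg'
Chunk 2: stream[10..11]='8' size=0x8=8, data at stream[13..21]='9iz7io8q' -> body[5..13], body so far='7xzfg9iz7io8q'
Chunk 3: stream[23..24]='1' size=0x1=1, data at stream[26..27]='h' -> body[13..14], body so far='7xzfg9iz7io8qh'
Chunk 4: stream[29..30]='0' size=0 (terminator). Final body='7xzfg9iz7io8qh' (14 bytes)
Body byte 5 at stream offset 13

Answer: 13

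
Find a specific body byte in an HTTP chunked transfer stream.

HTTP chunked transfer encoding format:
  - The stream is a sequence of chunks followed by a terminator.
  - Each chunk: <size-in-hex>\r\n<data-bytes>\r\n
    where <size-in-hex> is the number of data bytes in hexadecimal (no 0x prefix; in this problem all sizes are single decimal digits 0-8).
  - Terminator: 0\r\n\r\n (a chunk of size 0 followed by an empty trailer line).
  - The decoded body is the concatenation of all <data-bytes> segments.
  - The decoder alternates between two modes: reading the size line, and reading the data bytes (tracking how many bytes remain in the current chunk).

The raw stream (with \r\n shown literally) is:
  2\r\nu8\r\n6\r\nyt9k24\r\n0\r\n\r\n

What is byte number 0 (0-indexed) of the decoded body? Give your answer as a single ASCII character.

Answer: u

Derivation:
Chunk 1: stream[0..1]='2' size=0x2=2, data at stream[3..5]='u8' -> body[0..2], body so far='u8'
Chunk 2: stream[7..8]='6' size=0x6=6, data at stream[10..16]='yt9k24' -> body[2..8], body so far='u8yt9k24'
Chunk 3: stream[18..19]='0' size=0 (terminator). Final body='u8yt9k24' (8 bytes)
Body byte 0 = 'u'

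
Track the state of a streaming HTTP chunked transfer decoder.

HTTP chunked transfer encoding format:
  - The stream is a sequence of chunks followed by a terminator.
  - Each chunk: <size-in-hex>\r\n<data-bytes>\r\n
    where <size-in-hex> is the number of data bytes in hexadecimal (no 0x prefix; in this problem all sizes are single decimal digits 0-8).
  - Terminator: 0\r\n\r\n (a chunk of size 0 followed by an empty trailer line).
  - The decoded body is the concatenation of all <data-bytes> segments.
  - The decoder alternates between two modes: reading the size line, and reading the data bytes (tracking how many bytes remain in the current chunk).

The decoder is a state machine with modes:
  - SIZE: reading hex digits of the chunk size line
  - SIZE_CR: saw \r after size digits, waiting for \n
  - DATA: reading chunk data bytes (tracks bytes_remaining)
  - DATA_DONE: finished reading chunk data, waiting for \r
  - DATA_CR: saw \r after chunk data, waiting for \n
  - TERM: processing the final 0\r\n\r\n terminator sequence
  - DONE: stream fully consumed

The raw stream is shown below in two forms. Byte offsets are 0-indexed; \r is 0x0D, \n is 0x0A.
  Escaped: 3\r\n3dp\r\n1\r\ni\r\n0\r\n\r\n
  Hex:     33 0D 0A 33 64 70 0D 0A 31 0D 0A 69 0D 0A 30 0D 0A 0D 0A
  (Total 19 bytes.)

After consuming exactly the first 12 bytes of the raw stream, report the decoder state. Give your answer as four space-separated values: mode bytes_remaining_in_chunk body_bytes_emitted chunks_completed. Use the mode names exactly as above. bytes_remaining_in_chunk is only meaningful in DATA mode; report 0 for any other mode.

Byte 0 = '3': mode=SIZE remaining=0 emitted=0 chunks_done=0
Byte 1 = 0x0D: mode=SIZE_CR remaining=0 emitted=0 chunks_done=0
Byte 2 = 0x0A: mode=DATA remaining=3 emitted=0 chunks_done=0
Byte 3 = '3': mode=DATA remaining=2 emitted=1 chunks_done=0
Byte 4 = 'd': mode=DATA remaining=1 emitted=2 chunks_done=0
Byte 5 = 'p': mode=DATA_DONE remaining=0 emitted=3 chunks_done=0
Byte 6 = 0x0D: mode=DATA_CR remaining=0 emitted=3 chunks_done=0
Byte 7 = 0x0A: mode=SIZE remaining=0 emitted=3 chunks_done=1
Byte 8 = '1': mode=SIZE remaining=0 emitted=3 chunks_done=1
Byte 9 = 0x0D: mode=SIZE_CR remaining=0 emitted=3 chunks_done=1
Byte 10 = 0x0A: mode=DATA remaining=1 emitted=3 chunks_done=1
Byte 11 = 'i': mode=DATA_DONE remaining=0 emitted=4 chunks_done=1

Answer: DATA_DONE 0 4 1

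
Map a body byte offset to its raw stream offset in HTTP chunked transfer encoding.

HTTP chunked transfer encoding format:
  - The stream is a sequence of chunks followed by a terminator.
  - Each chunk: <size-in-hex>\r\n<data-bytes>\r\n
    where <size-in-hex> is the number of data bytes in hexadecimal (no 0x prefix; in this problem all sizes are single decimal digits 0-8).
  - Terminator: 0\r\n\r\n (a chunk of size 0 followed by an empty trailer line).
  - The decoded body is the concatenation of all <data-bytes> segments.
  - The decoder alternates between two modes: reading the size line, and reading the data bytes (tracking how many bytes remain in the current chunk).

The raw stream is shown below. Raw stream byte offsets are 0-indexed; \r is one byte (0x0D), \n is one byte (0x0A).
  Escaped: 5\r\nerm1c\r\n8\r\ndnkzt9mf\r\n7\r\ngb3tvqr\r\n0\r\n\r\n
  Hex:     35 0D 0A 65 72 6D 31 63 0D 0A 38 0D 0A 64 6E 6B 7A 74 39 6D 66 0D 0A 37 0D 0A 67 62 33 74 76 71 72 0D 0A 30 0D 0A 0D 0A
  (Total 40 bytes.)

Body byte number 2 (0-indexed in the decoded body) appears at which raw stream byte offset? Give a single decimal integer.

Answer: 5

Derivation:
Chunk 1: stream[0..1]='5' size=0x5=5, data at stream[3..8]='erm1c' -> body[0..5], body so far='erm1c'
Chunk 2: stream[10..11]='8' size=0x8=8, data at stream[13..21]='dnkzt9mf' -> body[5..13], body so far='erm1cdnkzt9mf'
Chunk 3: stream[23..24]='7' size=0x7=7, data at stream[26..33]='gb3tvqr' -> body[13..20], body so far='erm1cdnkzt9mfgb3tvqr'
Chunk 4: stream[35..36]='0' size=0 (terminator). Final body='erm1cdnkzt9mfgb3tvqr' (20 bytes)
Body byte 2 at stream offset 5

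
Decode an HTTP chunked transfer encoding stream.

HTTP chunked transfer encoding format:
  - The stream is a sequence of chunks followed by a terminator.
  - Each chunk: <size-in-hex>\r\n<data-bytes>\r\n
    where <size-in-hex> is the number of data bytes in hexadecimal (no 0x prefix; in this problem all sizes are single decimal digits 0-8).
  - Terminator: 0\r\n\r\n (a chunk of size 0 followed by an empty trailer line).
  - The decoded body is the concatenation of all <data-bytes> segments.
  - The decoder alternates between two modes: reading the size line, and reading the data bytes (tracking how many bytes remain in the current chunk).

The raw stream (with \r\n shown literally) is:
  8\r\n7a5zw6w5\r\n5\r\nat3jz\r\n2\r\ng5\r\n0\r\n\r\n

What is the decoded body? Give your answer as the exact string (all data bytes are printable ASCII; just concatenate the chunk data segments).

Answer: 7a5zw6w5at3jzg5

Derivation:
Chunk 1: stream[0..1]='8' size=0x8=8, data at stream[3..11]='7a5zw6w5' -> body[0..8], body so far='7a5zw6w5'
Chunk 2: stream[13..14]='5' size=0x5=5, data at stream[16..21]='at3jz' -> body[8..13], body so far='7a5zw6w5at3jz'
Chunk 3: stream[23..24]='2' size=0x2=2, data at stream[26..28]='g5' -> body[13..15], body so far='7a5zw6w5at3jzg5'
Chunk 4: stream[30..31]='0' size=0 (terminator). Final body='7a5zw6w5at3jzg5' (15 bytes)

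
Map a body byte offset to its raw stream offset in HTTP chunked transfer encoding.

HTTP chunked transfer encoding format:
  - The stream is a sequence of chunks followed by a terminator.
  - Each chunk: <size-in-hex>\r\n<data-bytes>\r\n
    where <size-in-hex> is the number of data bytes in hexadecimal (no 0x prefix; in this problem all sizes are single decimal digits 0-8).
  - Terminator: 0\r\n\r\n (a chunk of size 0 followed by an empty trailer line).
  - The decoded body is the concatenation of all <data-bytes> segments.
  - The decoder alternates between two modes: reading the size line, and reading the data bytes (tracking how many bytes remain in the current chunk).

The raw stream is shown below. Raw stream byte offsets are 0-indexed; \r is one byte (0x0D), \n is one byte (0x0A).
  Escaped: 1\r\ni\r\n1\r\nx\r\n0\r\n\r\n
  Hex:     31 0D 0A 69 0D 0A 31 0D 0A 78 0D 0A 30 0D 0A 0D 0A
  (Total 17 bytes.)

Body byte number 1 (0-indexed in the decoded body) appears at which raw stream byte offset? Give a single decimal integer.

Answer: 9

Derivation:
Chunk 1: stream[0..1]='1' size=0x1=1, data at stream[3..4]='i' -> body[0..1], body so far='i'
Chunk 2: stream[6..7]='1' size=0x1=1, data at stream[9..10]='x' -> body[1..2], body so far='ix'
Chunk 3: stream[12..13]='0' size=0 (terminator). Final body='ix' (2 bytes)
Body byte 1 at stream offset 9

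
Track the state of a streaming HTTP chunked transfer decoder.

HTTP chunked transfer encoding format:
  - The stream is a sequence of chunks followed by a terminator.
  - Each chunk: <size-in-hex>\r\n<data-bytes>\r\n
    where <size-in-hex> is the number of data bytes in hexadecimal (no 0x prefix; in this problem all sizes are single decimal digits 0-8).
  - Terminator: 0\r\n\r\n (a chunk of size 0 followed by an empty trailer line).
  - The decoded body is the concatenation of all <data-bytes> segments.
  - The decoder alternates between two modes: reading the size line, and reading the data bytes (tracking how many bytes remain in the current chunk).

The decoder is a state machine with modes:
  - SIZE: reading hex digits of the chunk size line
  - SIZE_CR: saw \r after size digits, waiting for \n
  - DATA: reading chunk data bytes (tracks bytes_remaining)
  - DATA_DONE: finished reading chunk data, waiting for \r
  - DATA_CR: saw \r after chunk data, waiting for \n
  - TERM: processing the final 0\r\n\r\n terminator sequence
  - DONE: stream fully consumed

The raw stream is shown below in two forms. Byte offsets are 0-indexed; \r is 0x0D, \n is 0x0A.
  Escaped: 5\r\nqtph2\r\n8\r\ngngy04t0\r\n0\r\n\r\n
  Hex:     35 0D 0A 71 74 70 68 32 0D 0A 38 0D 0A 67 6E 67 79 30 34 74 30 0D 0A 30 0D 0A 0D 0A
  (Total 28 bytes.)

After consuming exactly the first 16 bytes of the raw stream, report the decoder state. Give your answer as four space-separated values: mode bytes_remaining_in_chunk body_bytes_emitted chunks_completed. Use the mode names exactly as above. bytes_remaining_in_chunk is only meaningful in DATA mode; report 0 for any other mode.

Byte 0 = '5': mode=SIZE remaining=0 emitted=0 chunks_done=0
Byte 1 = 0x0D: mode=SIZE_CR remaining=0 emitted=0 chunks_done=0
Byte 2 = 0x0A: mode=DATA remaining=5 emitted=0 chunks_done=0
Byte 3 = 'q': mode=DATA remaining=4 emitted=1 chunks_done=0
Byte 4 = 't': mode=DATA remaining=3 emitted=2 chunks_done=0
Byte 5 = 'p': mode=DATA remaining=2 emitted=3 chunks_done=0
Byte 6 = 'h': mode=DATA remaining=1 emitted=4 chunks_done=0
Byte 7 = '2': mode=DATA_DONE remaining=0 emitted=5 chunks_done=0
Byte 8 = 0x0D: mode=DATA_CR remaining=0 emitted=5 chunks_done=0
Byte 9 = 0x0A: mode=SIZE remaining=0 emitted=5 chunks_done=1
Byte 10 = '8': mode=SIZE remaining=0 emitted=5 chunks_done=1
Byte 11 = 0x0D: mode=SIZE_CR remaining=0 emitted=5 chunks_done=1
Byte 12 = 0x0A: mode=DATA remaining=8 emitted=5 chunks_done=1
Byte 13 = 'g': mode=DATA remaining=7 emitted=6 chunks_done=1
Byte 14 = 'n': mode=DATA remaining=6 emitted=7 chunks_done=1
Byte 15 = 'g': mode=DATA remaining=5 emitted=8 chunks_done=1

Answer: DATA 5 8 1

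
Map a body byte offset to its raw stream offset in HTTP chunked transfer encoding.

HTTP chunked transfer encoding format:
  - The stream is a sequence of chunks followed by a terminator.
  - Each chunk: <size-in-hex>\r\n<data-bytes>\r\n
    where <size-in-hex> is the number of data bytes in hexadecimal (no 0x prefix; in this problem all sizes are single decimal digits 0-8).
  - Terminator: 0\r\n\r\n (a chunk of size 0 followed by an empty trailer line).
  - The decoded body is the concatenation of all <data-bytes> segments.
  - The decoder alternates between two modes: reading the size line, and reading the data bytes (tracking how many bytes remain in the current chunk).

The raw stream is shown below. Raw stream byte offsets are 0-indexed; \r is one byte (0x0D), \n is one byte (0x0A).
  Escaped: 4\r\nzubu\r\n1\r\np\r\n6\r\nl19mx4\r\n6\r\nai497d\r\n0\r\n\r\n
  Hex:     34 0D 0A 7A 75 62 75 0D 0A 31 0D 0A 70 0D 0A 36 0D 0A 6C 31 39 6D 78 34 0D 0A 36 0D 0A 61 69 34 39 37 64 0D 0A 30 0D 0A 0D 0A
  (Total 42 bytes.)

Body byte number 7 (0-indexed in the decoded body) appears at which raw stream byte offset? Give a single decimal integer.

Chunk 1: stream[0..1]='4' size=0x4=4, data at stream[3..7]='zubu' -> body[0..4], body so far='zubu'
Chunk 2: stream[9..10]='1' size=0x1=1, data at stream[12..13]='p' -> body[4..5], body so far='zubup'
Chunk 3: stream[15..16]='6' size=0x6=6, data at stream[18..24]='l19mx4' -> body[5..11], body so far='zubupl19mx4'
Chunk 4: stream[26..27]='6' size=0x6=6, data at stream[29..35]='ai497d' -> body[11..17], body so far='zubupl19mx4ai497d'
Chunk 5: stream[37..38]='0' size=0 (terminator). Final body='zubupl19mx4ai497d' (17 bytes)
Body byte 7 at stream offset 20

Answer: 20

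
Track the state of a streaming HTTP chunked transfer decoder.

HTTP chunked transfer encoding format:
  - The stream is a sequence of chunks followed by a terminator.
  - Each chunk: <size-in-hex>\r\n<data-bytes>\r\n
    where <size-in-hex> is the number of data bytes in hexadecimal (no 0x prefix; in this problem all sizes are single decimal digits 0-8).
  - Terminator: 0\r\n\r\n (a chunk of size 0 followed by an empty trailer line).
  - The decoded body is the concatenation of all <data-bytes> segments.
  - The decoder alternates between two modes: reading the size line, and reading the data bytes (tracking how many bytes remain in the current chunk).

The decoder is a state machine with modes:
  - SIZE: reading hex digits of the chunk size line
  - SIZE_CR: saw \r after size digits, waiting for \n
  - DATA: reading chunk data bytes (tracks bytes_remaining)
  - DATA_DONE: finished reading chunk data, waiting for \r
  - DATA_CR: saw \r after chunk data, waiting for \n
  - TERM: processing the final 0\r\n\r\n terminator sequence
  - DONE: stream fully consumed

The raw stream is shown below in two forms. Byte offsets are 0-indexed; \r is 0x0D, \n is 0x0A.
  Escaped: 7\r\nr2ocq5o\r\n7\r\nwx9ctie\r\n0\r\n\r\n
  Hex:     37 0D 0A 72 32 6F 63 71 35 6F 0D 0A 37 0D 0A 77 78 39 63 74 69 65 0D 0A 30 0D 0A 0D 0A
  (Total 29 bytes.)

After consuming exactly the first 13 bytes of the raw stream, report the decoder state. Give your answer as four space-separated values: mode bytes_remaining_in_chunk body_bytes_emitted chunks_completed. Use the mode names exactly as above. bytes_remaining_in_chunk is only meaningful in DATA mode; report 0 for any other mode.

Byte 0 = '7': mode=SIZE remaining=0 emitted=0 chunks_done=0
Byte 1 = 0x0D: mode=SIZE_CR remaining=0 emitted=0 chunks_done=0
Byte 2 = 0x0A: mode=DATA remaining=7 emitted=0 chunks_done=0
Byte 3 = 'r': mode=DATA remaining=6 emitted=1 chunks_done=0
Byte 4 = '2': mode=DATA remaining=5 emitted=2 chunks_done=0
Byte 5 = 'o': mode=DATA remaining=4 emitted=3 chunks_done=0
Byte 6 = 'c': mode=DATA remaining=3 emitted=4 chunks_done=0
Byte 7 = 'q': mode=DATA remaining=2 emitted=5 chunks_done=0
Byte 8 = '5': mode=DATA remaining=1 emitted=6 chunks_done=0
Byte 9 = 'o': mode=DATA_DONE remaining=0 emitted=7 chunks_done=0
Byte 10 = 0x0D: mode=DATA_CR remaining=0 emitted=7 chunks_done=0
Byte 11 = 0x0A: mode=SIZE remaining=0 emitted=7 chunks_done=1
Byte 12 = '7': mode=SIZE remaining=0 emitted=7 chunks_done=1

Answer: SIZE 0 7 1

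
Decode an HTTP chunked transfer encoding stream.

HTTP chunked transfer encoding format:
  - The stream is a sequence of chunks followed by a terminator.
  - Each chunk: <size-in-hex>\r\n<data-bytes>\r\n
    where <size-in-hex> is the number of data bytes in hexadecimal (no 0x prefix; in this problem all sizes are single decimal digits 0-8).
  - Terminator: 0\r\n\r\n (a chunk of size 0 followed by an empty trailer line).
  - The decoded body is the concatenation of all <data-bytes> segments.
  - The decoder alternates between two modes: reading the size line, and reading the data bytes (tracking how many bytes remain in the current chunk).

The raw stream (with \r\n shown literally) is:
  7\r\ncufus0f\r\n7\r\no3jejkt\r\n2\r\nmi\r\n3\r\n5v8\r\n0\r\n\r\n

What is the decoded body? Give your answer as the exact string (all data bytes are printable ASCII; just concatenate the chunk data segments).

Chunk 1: stream[0..1]='7' size=0x7=7, data at stream[3..10]='cufus0f' -> body[0..7], body so far='cufus0f'
Chunk 2: stream[12..13]='7' size=0x7=7, data at stream[15..22]='o3jejkt' -> body[7..14], body so far='cufus0fo3jejkt'
Chunk 3: stream[24..25]='2' size=0x2=2, data at stream[27..29]='mi' -> body[14..16], body so far='cufus0fo3jejktmi'
Chunk 4: stream[31..32]='3' size=0x3=3, data at stream[34..37]='5v8' -> body[16..19], body so far='cufus0fo3jejktmi5v8'
Chunk 5: stream[39..40]='0' size=0 (terminator). Final body='cufus0fo3jejktmi5v8' (19 bytes)

Answer: cufus0fo3jejktmi5v8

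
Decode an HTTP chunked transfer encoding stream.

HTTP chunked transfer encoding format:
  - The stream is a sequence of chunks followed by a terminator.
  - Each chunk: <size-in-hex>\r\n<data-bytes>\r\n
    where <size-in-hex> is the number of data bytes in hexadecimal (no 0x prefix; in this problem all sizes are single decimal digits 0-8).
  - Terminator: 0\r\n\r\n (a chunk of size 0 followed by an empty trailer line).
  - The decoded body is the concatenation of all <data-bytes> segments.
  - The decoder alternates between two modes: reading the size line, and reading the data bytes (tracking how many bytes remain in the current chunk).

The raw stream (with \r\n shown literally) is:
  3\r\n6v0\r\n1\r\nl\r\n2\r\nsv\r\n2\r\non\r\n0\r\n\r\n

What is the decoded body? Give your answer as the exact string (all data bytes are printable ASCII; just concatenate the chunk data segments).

Chunk 1: stream[0..1]='3' size=0x3=3, data at stream[3..6]='6v0' -> body[0..3], body so far='6v0'
Chunk 2: stream[8..9]='1' size=0x1=1, data at stream[11..12]='l' -> body[3..4], body so far='6v0l'
Chunk 3: stream[14..15]='2' size=0x2=2, data at stream[17..19]='sv' -> body[4..6], body so far='6v0lsv'
Chunk 4: stream[21..22]='2' size=0x2=2, data at stream[24..26]='on' -> body[6..8], body so far='6v0lsvon'
Chunk 5: stream[28..29]='0' size=0 (terminator). Final body='6v0lsvon' (8 bytes)

Answer: 6v0lsvon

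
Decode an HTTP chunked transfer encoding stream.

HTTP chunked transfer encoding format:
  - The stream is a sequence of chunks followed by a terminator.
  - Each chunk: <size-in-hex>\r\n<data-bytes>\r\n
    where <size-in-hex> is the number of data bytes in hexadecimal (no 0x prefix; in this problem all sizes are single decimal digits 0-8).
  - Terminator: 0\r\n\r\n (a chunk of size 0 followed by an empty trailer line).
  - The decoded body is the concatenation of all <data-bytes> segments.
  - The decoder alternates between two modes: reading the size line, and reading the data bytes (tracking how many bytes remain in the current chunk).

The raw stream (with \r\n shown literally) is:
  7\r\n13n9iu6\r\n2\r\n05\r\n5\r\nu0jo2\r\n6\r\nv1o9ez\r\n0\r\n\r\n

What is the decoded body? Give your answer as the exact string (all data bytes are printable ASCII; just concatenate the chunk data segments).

Chunk 1: stream[0..1]='7' size=0x7=7, data at stream[3..10]='13n9iu6' -> body[0..7], body so far='13n9iu6'
Chunk 2: stream[12..13]='2' size=0x2=2, data at stream[15..17]='05' -> body[7..9], body so far='13n9iu605'
Chunk 3: stream[19..20]='5' size=0x5=5, data at stream[22..27]='u0jo2' -> body[9..14], body so far='13n9iu605u0jo2'
Chunk 4: stream[29..30]='6' size=0x6=6, data at stream[32..38]='v1o9ez' -> body[14..20], body so far='13n9iu605u0jo2v1o9ez'
Chunk 5: stream[40..41]='0' size=0 (terminator). Final body='13n9iu605u0jo2v1o9ez' (20 bytes)

Answer: 13n9iu605u0jo2v1o9ez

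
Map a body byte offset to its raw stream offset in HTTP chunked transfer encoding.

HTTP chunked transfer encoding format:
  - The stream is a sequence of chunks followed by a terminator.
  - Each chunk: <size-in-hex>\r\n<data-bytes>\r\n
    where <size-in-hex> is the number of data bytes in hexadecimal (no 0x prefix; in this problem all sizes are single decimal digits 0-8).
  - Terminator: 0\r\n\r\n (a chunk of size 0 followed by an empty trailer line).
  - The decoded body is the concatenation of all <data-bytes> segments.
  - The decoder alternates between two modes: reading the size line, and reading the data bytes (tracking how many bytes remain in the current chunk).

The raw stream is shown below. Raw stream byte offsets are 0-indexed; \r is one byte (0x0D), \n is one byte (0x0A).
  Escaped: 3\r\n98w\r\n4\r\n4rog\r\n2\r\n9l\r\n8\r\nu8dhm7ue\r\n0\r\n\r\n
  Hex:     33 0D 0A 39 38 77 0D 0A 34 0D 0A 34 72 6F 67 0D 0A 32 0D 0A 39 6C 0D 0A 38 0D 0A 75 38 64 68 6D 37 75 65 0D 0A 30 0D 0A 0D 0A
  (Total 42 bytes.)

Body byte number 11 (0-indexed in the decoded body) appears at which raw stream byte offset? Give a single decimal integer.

Chunk 1: stream[0..1]='3' size=0x3=3, data at stream[3..6]='98w' -> body[0..3], body so far='98w'
Chunk 2: stream[8..9]='4' size=0x4=4, data at stream[11..15]='4rog' -> body[3..7], body so far='98w4rog'
Chunk 3: stream[17..18]='2' size=0x2=2, data at stream[20..22]='9l' -> body[7..9], body so far='98w4rog9l'
Chunk 4: stream[24..25]='8' size=0x8=8, data at stream[27..35]='u8dhm7ue' -> body[9..17], body so far='98w4rog9lu8dhm7ue'
Chunk 5: stream[37..38]='0' size=0 (terminator). Final body='98w4rog9lu8dhm7ue' (17 bytes)
Body byte 11 at stream offset 29

Answer: 29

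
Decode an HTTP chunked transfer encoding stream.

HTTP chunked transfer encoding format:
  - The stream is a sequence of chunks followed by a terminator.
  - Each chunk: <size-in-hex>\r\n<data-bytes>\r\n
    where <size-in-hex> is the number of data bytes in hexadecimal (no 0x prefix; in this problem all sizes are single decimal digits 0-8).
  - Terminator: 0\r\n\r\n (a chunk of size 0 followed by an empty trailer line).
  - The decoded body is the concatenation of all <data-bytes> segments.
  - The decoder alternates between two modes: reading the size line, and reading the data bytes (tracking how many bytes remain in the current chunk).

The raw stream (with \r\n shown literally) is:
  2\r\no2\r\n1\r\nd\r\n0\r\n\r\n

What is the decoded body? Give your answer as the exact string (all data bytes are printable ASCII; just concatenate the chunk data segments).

Answer: o2d

Derivation:
Chunk 1: stream[0..1]='2' size=0x2=2, data at stream[3..5]='o2' -> body[0..2], body so far='o2'
Chunk 2: stream[7..8]='1' size=0x1=1, data at stream[10..11]='d' -> body[2..3], body so far='o2d'
Chunk 3: stream[13..14]='0' size=0 (terminator). Final body='o2d' (3 bytes)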